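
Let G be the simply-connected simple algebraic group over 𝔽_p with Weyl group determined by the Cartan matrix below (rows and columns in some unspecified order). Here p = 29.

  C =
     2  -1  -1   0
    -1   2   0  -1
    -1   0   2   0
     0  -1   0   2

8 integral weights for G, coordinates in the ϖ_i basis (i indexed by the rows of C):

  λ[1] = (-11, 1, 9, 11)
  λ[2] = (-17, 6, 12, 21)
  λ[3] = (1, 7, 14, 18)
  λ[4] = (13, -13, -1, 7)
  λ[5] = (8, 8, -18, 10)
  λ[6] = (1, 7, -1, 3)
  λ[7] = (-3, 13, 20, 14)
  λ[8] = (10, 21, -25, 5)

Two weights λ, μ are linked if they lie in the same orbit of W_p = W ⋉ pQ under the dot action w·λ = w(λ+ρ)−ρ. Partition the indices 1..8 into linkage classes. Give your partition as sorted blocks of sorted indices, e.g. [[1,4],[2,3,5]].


Dynkin diagram of C (from the 6 off-diagonal −1 entries): A_4.

W_29-reps of the 8 weights in Ā_29 (same 4-coord order as C):

  1: (2, 8, 0, 4) · 2: (4, 9, 3, 13) · 3: (2, 8, 0, 4) · 4: (2, 8, 0, 4) · 5: (8, 1, 9, 11) · 6: (2, 8, 0, 4) · 7: (2, 8, 0, 4) · 8: (13, 5, 1, 4)

The 8 indices split into 4 linkage classes (same alcove rep ⇔ same W_29-dot-orbit):

[[1, 3, 4, 6, 7], [2], [5], [8]]


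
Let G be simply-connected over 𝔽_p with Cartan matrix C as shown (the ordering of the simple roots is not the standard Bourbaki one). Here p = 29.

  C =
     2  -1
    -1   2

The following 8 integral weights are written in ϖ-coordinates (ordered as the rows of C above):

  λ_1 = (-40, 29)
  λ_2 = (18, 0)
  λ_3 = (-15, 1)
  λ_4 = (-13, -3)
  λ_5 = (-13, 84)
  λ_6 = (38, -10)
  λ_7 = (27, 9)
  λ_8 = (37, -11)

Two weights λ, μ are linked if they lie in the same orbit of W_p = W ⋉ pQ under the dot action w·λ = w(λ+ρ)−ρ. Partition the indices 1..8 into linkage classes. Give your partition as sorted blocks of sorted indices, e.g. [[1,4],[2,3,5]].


Type A_2, rank 2, |W|=6; reorder rows/cols to standard.

Each λ_j+ρ reduced to Ā_29; 2-tuples below use C's row order:

    [1] (19, 1)
    [2] (19, 1)
    [3] (2, 12)
    [4] (2, 12)
    [5] (2, 12)
    [6] (19, 1)
    [7] (19, 1)
    [8] (19, 1)

Linkage partition of the 8 weights (2 classes, p=29):

[[1, 2, 6, 7, 8], [3, 4, 5]]


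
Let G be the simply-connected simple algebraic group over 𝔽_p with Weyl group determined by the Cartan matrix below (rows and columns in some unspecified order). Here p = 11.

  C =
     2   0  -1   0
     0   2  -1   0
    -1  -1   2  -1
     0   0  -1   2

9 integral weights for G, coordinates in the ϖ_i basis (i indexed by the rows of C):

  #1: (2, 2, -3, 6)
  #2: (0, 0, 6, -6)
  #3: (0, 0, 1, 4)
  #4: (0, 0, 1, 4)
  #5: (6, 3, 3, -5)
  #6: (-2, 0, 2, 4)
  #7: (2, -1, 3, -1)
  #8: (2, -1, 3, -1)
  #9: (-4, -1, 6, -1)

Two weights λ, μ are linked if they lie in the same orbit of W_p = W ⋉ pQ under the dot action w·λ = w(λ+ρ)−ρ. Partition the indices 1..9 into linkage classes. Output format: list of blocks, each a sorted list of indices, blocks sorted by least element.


Root system D_4: the 4×4 matrix C matches after relabeling.

Folding the 9 weights λ_j+ρ into Ā_11 (reps in the given 4-coord order):

  λ_1 → (1, 1, 2, 5) · λ_2 → (1, 1, 2, 5) · λ_3 → (1, 1, 2, 5) · λ_4 → (1, 1, 2, 5) · λ_5 → (3, 0, 4, 0) · λ_6 → (1, 1, 2, 5) · λ_7 → (3, 0, 4, 0) · λ_8 → (3, 0, 4, 0) · λ_9 → (3, 0, 4, 0)

Linkage partition of the 9 weights (2 classes, p=11):

[[1, 2, 3, 4, 6], [5, 7, 8, 9]]


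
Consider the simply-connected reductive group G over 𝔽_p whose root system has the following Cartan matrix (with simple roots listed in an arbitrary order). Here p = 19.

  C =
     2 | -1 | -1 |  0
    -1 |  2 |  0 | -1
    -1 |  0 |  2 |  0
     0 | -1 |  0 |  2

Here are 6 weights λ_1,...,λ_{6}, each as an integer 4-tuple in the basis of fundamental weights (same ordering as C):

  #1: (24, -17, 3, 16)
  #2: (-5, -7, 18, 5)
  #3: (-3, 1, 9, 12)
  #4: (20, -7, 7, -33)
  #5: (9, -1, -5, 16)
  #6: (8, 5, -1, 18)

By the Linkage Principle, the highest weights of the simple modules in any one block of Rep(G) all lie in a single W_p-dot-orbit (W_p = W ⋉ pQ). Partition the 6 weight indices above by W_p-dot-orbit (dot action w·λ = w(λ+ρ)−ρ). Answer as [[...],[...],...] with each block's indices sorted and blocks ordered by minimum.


Root system A_4: the 4×4 matrix C matches after relabeling.

λ_j+ρ reflected into Ā_19 (⟨·,θ^∨⟩≤19); 4-tuples as given:

  λ_1+ρ ↦ (2, 6, 1, 4);  λ_2+ρ ↦ (6, 0, 9, 4);  λ_3+ρ ↦ (2, 0, 4, 9);  λ_4+ρ ↦ (2, 0, 4, 9);  λ_5+ρ ↦ (2, 0, 4, 9);  λ_6+ρ ↦ (6, 0, 9, 4)

Linkage partition of the 6 weights (3 classes, p=19):

[[1], [2, 6], [3, 4, 5]]


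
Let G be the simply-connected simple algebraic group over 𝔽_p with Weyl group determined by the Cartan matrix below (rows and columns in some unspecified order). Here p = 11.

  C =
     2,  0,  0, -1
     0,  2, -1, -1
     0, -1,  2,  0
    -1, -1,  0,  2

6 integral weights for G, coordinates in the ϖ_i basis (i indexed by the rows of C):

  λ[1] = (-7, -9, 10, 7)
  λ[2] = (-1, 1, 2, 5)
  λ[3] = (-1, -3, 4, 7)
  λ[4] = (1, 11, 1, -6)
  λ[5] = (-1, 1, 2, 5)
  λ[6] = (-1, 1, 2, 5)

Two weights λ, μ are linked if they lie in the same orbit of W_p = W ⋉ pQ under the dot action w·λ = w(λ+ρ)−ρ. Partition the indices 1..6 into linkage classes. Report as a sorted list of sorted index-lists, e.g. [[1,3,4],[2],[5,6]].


A_4 Cartan matrix, 4 simple roots permuted; ρ=(1,1,1,1).

λ_j+ρ reflected into Ā_11 (⟨·,θ^∨⟩≤11); 4-tuples as given:

  λ_1 → (0, 2, 3, 6);  λ_2 → (0, 2, 3, 6);  λ_3 → (0, 2, 3, 6);  λ_4 → (0, 6, 1, 2);  λ_5 → (0, 2, 3, 6);  λ_6 → (0, 2, 3, 6)

The 6 indices split into 2 linkage classes (same alcove rep ⇔ same W_11-dot-orbit):

[[1, 2, 3, 5, 6], [4]]


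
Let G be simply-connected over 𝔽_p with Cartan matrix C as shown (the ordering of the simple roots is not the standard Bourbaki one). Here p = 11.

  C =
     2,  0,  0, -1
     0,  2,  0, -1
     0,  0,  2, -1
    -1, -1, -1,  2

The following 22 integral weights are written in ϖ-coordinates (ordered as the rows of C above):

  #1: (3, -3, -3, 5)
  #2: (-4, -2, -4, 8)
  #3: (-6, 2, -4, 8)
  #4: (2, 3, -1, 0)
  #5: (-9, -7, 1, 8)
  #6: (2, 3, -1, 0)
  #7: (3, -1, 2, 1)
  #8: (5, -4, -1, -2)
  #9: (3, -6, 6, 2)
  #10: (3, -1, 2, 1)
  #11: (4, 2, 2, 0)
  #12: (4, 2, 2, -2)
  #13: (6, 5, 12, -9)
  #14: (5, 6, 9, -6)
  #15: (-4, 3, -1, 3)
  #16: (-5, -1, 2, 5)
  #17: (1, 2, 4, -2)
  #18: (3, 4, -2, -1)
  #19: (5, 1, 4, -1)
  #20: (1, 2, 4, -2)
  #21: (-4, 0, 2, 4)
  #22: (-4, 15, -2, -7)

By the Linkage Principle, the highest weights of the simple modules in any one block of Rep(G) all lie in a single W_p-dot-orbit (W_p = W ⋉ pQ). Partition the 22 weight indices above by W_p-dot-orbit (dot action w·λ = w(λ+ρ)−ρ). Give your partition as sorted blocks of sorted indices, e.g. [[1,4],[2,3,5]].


Root system D_4: the 4×4 matrix C matches after relabeling.

Ā_11 reps of the 22 weights (D_4, coords as presented):

  λ_1 → (4, 2, 2, 1) · λ_2 → (3, 1, 3, 2) · λ_3 → (4, 2, 2, 1) · λ_4 → (3, 4, 0, 1) · λ_5 → (3, 1, 3, 2) · λ_6 → (3, 4, 0, 1) · λ_7 → (4, 0, 3, 2) · λ_8 → (1, 0, 3, 1) · λ_9 → (1, 2, 4, 1) · λ_10 → (4, 0, 3, 2) · λ_11 → (4, 2, 2, 1) · λ_12 → (4, 2, 2, 1) · λ_13 → (1, 0, 3, 1) · λ_14 → (1, 0, 3, 1) · λ_15 → (3, 4, 0, 1) · λ_16 → (4, 0, 3, 2) · λ_17 → (1, 2, 4, 1) · λ_18 → (3, 4, 0, 1) · λ_19 → (4, 0, 3, 2) · λ_20 → (1, 2, 4, 1) · λ_21 → (3, 1, 3, 2) · λ_22 → (1, 0, 3, 1)

Linkage partition of the 22 weights (6 classes, p=11):

[[1, 3, 11, 12], [2, 5, 21], [4, 6, 15, 18], [7, 10, 16, 19], [8, 13, 14, 22], [9, 17, 20]]


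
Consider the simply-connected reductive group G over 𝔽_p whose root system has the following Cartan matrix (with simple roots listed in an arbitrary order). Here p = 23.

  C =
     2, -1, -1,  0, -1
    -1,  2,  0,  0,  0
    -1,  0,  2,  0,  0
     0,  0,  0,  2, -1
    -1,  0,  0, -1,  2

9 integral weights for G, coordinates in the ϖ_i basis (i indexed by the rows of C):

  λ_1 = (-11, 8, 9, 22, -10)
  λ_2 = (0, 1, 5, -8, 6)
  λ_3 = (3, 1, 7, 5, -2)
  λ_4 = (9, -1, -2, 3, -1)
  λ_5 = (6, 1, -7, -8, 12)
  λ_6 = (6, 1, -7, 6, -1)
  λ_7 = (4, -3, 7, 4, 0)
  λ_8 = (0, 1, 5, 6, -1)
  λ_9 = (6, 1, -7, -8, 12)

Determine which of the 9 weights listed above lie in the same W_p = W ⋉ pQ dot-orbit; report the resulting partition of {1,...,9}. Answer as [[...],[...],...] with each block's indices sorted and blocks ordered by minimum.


Cartan matrix: type D_5 (|W|=1920); un-permuting the 5 rows.

Folding the 9 weights λ_j+ρ into Ā_23 (reps in the given 5-coord order):

  [1] (9, 0, 1, 4, 0)
  [2] (1, 2, 6, 7, 0)
  [3] (3, 2, 8, 5, 1)
  [4] (9, 0, 1, 4, 0)
  [5] (1, 2, 6, 7, 0)
  [6] (1, 2, 6, 7, 0)
  [7] (3, 2, 8, 5, 1)
  [8] (1, 2, 6, 7, 0)
  [9] (1, 2, 6, 7, 0)

Grouping the 9 weights by Ā_23-representative: 3 linkage classes.

[[1, 4], [2, 5, 6, 8, 9], [3, 7]]


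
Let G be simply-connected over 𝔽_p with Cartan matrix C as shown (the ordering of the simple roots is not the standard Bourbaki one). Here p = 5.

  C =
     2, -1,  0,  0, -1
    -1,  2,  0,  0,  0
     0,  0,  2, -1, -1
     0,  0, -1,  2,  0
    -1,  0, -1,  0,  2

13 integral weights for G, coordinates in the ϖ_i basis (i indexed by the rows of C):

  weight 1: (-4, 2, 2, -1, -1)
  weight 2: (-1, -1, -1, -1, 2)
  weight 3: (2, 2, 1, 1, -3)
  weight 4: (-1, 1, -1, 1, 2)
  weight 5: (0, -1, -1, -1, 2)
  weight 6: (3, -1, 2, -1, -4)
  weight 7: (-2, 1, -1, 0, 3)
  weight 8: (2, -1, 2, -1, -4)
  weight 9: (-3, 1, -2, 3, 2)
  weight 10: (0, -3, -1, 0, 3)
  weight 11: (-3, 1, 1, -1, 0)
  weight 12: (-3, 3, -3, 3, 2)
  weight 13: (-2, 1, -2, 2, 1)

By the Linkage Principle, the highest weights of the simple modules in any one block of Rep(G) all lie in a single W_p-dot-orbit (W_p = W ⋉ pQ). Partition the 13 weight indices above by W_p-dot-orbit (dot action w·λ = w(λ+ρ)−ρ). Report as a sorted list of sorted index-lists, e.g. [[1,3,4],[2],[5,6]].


Type A_5, rank 5, |W|=720; reorder rows/cols to standard.

Folding the 13 weights λ_j+ρ into Ā_5 (reps in the given 5-coord order):

  λ_1 → (0, 0, 0, 0, 3);  λ_2 → (0, 0, 0, 0, 3);  λ_3 → (1, 0, 1, 0, 1);  λ_4 → (0, 0, 0, 0, 3);  λ_5 → (1, 0, 0, 0, 3);  λ_6 → (1, 0, 0, 0, 3);  λ_7 → (1, 0, 0, 0, 3);  λ_8 → (0, 0, 0, 0, 3);  λ_9 → (1, 1, 1, 2, 0);  λ_10 → (1, 0, 0, 0, 3);  λ_11 → (1, 0, 1, 0, 1);  λ_12 → (1, 0, 1, 0, 1);  λ_13 → (1, 1, 1, 2, 0)

4 distinct reps among the 13 weights ⇒ 4 W_5-linkage classes:

[[1, 2, 4, 8], [3, 11, 12], [5, 6, 7, 10], [9, 13]]


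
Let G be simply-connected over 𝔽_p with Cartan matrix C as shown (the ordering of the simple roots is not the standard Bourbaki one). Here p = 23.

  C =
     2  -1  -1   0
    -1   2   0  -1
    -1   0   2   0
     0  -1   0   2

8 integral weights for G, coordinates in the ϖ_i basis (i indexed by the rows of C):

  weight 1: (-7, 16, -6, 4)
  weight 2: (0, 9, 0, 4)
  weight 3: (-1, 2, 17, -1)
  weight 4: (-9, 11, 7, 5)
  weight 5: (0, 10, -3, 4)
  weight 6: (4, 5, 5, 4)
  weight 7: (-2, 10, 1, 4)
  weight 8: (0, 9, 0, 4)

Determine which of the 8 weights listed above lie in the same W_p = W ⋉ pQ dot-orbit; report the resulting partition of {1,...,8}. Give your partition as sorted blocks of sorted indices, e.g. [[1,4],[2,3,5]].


Dynkin diagram of C (from the 6 off-diagonal −1 entries): A_4.

Each λ_j+ρ reduced to Ā_23; 4-tuples below use C's row order:

    [1] (5, 6, 6, 5)
    [2] (1, 10, 1, 5)
    [3] (0, 3, 18, 0)
    [4] (8, 4, 0, 6)
    [5] (1, 10, 1, 5)
    [6] (5, 6, 6, 5)
    [7] (1, 10, 1, 5)
    [8] (1, 10, 1, 5)

These 8 weights hit 4 W_23-dot-orbits; sizes (2, 4, 1, 1):

[[1, 6], [2, 5, 7, 8], [3], [4]]


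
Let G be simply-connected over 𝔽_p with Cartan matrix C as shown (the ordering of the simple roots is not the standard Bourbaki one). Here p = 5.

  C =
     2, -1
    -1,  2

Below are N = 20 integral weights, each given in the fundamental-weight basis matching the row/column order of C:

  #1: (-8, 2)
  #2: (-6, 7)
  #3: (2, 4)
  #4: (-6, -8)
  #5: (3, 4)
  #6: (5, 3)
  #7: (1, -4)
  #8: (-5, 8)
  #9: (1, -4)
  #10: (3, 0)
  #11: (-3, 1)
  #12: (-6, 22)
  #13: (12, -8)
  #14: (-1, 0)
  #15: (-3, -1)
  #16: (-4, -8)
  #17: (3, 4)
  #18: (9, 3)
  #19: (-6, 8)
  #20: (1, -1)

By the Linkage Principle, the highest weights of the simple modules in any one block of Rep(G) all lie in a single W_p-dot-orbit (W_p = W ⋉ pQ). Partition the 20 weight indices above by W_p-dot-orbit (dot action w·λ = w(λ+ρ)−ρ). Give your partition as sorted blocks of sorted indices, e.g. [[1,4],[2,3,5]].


C ↔ A_2 under row/col permutation; |W(A_2)| = 6.

Alcove-folded reps (p=5, 20 weights, presented ϖ-order):

  λ_1+ρ ↦ (1, 2)
  λ_2+ρ ↦ (2, 0)
  λ_3+ρ ↦ (0, 2)
  λ_4+ρ ↦ (2, 0)
  λ_5+ρ ↦ (0, 1)
  λ_6+ρ ↦ (0, 1)
  λ_7+ρ ↦ (1, 2)
  λ_8+ρ ↦ (0, 1)
  λ_9+ρ ↦ (1, 2)
  λ_10+ρ ↦ (4, 1)
  λ_11+ρ ↦ (2, 0)
  λ_12+ρ ↦ (2, 0)
  λ_13+ρ ↦ (1, 2)
  λ_14+ρ ↦ (0, 1)
  λ_15+ρ ↦ (0, 2)
  λ_16+ρ ↦ (0, 2)
  λ_17+ρ ↦ (0, 1)
  λ_18+ρ ↦ (4, 1)
  λ_19+ρ ↦ (1, 0)
  λ_20+ρ ↦ (2, 0)

6 distinct reps among the 20 weights ⇒ 6 W_5-linkage classes:

[[1, 7, 9, 13], [2, 4, 11, 12, 20], [3, 15, 16], [5, 6, 8, 14, 17], [10, 18], [19]]


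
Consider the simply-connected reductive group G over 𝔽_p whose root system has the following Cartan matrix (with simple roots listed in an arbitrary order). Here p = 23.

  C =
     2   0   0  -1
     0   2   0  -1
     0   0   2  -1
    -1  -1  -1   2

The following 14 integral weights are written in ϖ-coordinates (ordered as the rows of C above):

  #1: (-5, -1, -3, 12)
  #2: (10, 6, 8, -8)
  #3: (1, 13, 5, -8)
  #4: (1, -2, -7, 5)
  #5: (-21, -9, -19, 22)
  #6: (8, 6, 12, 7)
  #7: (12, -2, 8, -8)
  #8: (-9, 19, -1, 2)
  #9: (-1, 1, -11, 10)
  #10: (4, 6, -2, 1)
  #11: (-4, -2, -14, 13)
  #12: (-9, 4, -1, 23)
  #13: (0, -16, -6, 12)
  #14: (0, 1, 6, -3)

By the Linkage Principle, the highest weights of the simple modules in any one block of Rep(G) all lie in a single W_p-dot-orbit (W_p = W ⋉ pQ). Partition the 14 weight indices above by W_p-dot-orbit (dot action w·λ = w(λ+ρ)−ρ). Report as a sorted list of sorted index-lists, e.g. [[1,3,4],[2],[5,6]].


C ↔ D_4 under row/col permutation; |W(D_4)| = 192.

λ_j+ρ reflected into Ā_23 (⟨·,θ^∨⟩≤23); 4-tuples as given:

  λ_1 → (4, 0, 2, 7) · λ_2 → (4, 0, 2, 7) · λ_3 → (5, 7, 1, 1) · λ_4 → (1, 0, 5, 1) · λ_5 → (3, 15, 5, 0) · λ_6 → (5, 7, 1, 1) · λ_7 → (5, 7, 1, 1) · λ_8 → (3, 15, 5, 0) · λ_9 → (0, 2, 10, 1) · λ_10 → (5, 7, 1, 1) · λ_11 → (0, 2, 10, 1) · λ_12 → (1, 0, 5, 1) · λ_13 → (5, 7, 1, 1) · λ_14 → (1, 0, 5, 1)

These 14 weights hit 5 W_23-dot-orbits; sizes (2, 5, 3, 2, 2):

[[1, 2], [3, 6, 7, 10, 13], [4, 12, 14], [5, 8], [9, 11]]


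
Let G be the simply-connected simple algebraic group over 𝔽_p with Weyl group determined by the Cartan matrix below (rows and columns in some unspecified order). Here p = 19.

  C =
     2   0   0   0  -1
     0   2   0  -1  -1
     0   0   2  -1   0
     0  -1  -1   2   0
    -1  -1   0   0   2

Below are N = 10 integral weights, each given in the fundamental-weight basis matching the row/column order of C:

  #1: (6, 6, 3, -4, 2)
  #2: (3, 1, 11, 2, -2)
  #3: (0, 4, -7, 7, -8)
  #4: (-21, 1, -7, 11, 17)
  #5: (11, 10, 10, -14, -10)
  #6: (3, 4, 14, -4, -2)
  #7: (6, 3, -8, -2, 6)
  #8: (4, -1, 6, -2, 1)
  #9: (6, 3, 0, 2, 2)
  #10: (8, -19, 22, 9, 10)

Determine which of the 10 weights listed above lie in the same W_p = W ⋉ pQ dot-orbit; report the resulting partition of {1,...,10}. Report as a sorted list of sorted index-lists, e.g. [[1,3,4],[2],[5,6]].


C ↔ A_5 under row/col permutation; |W(A_5)| = 720.

W_19-reps of the 10 weights in Ā_19 (same 5-coord order as C):

  λ_1 → (7, 4, 1, 3, 3);  λ_2 → (2, 1, 11, 3, 1);  λ_3 → (5, 1, 6, 0, 1);  λ_4 → (5, 1, 6, 0, 1);  λ_5 → (1, 9, 2, 0, 2);  λ_6 → (2, 1, 11, 3, 1);  λ_7 → (7, 4, 1, 3, 3);  λ_8 → (5, 1, 6, 0, 1);  λ_9 → (7, 4, 1, 3, 3);  λ_10 → (7, 4, 1, 3, 3)

These 10 weights hit 4 W_19-dot-orbits; sizes (4, 2, 3, 1):

[[1, 7, 9, 10], [2, 6], [3, 4, 8], [5]]


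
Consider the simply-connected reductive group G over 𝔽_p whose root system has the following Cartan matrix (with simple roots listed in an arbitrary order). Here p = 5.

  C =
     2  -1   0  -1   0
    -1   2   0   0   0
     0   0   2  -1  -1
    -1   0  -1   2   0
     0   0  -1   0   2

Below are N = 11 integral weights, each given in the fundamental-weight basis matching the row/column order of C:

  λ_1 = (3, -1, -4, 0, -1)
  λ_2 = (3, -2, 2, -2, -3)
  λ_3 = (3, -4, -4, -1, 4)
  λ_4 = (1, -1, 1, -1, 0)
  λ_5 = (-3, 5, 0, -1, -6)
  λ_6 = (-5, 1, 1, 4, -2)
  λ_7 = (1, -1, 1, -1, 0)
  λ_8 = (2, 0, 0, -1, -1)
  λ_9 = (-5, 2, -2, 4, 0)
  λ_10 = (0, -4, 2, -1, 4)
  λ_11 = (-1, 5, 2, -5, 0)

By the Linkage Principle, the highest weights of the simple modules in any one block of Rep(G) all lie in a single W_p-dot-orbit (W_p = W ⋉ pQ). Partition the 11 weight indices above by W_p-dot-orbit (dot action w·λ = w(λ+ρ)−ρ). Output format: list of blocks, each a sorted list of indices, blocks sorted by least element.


Cartan matrix: type A_5 (|W|=720); un-permuting the 5 rows.

Each λ_j+ρ reduced to Ā_5; 5-tuples below use C's row order:

  [1] (2, 0, 2, 0, 1);  [2] (2, 0, 0, 1, 1);  [3] (2, 0, 0, 1, 1);  [4] (2, 0, 2, 0, 1);  [5] (3, 1, 1, 0, 0);  [6] (2, 0, 0, 1, 1);  [7] (2, 0, 2, 0, 1);  [8] (3, 1, 1, 0, 0);  [9] (3, 1, 1, 0, 0);  [10] (2, 0, 0, 1, 1);  [11] (3, 1, 1, 0, 0)

These 11 weights hit 3 W_5-dot-orbits; sizes (3, 4, 4):

[[1, 4, 7], [2, 3, 6, 10], [5, 8, 9, 11]]


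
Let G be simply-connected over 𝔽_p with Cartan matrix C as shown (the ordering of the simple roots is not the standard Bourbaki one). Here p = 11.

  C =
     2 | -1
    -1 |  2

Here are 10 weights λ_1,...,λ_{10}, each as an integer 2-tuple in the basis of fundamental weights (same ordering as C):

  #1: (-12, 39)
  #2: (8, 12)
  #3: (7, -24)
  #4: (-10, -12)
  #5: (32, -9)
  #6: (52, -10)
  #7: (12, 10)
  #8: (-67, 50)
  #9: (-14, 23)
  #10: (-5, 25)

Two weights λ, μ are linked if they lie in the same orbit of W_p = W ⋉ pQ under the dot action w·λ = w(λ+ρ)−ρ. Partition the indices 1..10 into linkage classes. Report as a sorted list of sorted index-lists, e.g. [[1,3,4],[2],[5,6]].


Cartan matrix: type A_2 (|W|=6); un-permuting the 2 rows.

Alcove-folded reps (p=11, 10 weights, presented ϖ-order):

  [1] (7, 4) · [2] (2, 0) · [3] (1, 3) · [4] (2, 0) · [5] (8, 0) · [6] (2, 0) · [7] (2, 0) · [8] (7, 4) · [9] (2, 0) · [10] (7, 4)

Linkage partition of the 10 weights (4 classes, p=11):

[[1, 8, 10], [2, 4, 6, 7, 9], [3], [5]]


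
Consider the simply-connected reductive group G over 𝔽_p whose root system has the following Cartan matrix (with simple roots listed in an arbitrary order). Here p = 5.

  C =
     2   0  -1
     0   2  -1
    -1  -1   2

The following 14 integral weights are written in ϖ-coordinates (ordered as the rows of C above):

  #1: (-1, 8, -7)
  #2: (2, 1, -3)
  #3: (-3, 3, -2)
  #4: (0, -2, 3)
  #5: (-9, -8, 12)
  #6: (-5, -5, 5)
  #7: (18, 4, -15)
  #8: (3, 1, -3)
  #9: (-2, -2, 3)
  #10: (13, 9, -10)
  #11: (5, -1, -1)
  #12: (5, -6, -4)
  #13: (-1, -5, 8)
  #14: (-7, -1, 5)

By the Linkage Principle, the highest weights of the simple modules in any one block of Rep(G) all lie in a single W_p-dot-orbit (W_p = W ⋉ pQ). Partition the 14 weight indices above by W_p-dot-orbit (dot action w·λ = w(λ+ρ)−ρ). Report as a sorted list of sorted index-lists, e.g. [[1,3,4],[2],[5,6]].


Dynkin diagram of C (from the 4 off-diagonal −1 entries): A_3.

λ_j+ρ reflected into Ā_5 (⟨·,θ^∨⟩≤5); 3-tuples as given:

  1: (1, 0, 1) · 2: (1, 0, 2) · 3: (1, 1, 2) · 4: (1, 1, 3) · 5: (1, 0, 2) · 6: (1, 1, 2) · 7: (4, 0, 1) · 8: (2, 0, 2) · 9: (1, 1, 2) · 10: (4, 0, 1) · 11: (4, 0, 1) · 12: (1, 0, 2) · 13: (4, 0, 1) · 14: (4, 0, 1)

Linkage partition of the 14 weights (6 classes, p=5):

[[1], [2, 5, 12], [3, 6, 9], [4], [7, 10, 11, 13, 14], [8]]


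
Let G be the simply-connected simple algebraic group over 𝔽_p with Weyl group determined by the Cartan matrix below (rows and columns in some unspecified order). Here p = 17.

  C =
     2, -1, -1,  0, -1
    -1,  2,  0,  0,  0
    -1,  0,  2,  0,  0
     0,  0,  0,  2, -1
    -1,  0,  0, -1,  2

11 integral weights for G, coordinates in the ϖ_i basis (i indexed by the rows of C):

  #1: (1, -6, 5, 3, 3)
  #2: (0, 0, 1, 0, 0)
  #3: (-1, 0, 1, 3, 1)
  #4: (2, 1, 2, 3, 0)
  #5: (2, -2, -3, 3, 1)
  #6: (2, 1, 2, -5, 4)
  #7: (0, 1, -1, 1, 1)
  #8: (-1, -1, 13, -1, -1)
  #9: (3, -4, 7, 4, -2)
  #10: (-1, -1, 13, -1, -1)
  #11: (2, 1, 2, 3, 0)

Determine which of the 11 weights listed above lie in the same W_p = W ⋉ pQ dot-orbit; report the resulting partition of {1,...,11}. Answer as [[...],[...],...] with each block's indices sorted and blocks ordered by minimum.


D_5 Cartan matrix, 5 simple roots permuted; ρ=(1,1,1,1,1).

Folding the 11 weights λ_j+ρ into Ā_17 (reps in the given 5-coord order):

  1: (3, 2, 3, 4, 1);  2: (1, 1, 2, 1, 1);  3: (0, 1, 2, 4, 2);  4: (3, 2, 3, 4, 1);  5: (0, 1, 2, 4, 2);  6: (3, 2, 3, 4, 1);  7: (1, 2, 0, 2, 2);  8: (0, 0, 14, 0, 0);  9: (0, 3, 8, 4, 1);  10: (0, 0, 14, 0, 0);  11: (3, 2, 3, 4, 1)

Grouping the 11 weights by Ā_17-representative: 6 linkage classes.

[[1, 4, 6, 11], [2], [3, 5], [7], [8, 10], [9]]


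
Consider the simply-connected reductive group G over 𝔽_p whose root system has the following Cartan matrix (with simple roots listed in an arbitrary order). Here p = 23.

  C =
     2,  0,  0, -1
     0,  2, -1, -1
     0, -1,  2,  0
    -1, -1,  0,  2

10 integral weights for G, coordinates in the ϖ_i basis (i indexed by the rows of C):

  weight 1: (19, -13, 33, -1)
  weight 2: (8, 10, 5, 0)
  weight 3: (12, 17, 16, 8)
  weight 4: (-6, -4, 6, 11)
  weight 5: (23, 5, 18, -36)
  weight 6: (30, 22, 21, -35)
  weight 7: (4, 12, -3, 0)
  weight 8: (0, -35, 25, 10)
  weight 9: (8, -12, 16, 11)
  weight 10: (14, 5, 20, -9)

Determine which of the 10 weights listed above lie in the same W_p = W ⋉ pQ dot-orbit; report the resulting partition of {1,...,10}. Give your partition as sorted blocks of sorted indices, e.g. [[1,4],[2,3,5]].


Dynkin diagram of C (from the 6 off-diagonal −1 entries): A_4.

Ā_23 reps of the 10 weights (A_4, coords as presented):

  λ_1+ρ ↦ (11, 0, 3, 1) · λ_2+ρ ↦ (5, 11, 2, 1) · λ_3+ρ ↦ (5, 11, 2, 1) · λ_4+ρ ↦ (5, 3, 4, 4) · λ_5+ρ ↦ (5, 11, 2, 1) · λ_6+ρ ↦ (11, 0, 3, 1) · λ_7+ρ ↦ (5, 11, 2, 1) · λ_8+ρ ↦ (11, 0, 3, 1) · λ_9+ρ ↦ (5, 11, 2, 1) · λ_10+ρ ↦ (4, 2, 8, 2)

Grouping the 10 weights by Ā_23-representative: 4 linkage classes.

[[1, 6, 8], [2, 3, 5, 7, 9], [4], [10]]


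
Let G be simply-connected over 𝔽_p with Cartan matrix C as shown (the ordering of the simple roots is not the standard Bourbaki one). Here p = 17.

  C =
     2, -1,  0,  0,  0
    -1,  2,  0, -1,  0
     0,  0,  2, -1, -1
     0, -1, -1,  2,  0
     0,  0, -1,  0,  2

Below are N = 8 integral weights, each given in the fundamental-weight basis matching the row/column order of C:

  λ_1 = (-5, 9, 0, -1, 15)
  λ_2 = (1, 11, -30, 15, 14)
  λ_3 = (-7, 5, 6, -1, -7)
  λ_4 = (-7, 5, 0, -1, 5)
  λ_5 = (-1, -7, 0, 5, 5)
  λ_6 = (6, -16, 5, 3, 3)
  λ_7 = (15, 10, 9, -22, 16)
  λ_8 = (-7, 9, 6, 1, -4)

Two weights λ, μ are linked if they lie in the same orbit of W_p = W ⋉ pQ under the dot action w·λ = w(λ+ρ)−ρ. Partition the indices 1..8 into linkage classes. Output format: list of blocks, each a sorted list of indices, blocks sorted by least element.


C ↔ A_5 under row/col permutation; |W(A_5)| = 720.

Each λ_j+ρ reduced to Ā_17; 5-tuples below use C's row order:

  [1] (6, 0, 1, 0, 6);  [2] (1, 11, 2, 1, 1);  [3] (6, 0, 1, 0, 6);  [4] (6, 0, 1, 0, 6);  [5] (6, 0, 1, 0, 6);  [6] (4, 4, 4, 2, 1);  [7] (6, 0, 1, 0, 6);  [8] (4, 4, 4, 2, 1)

3 distinct reps among the 8 weights ⇒ 3 W_17-linkage classes:

[[1, 3, 4, 5, 7], [2], [6, 8]]


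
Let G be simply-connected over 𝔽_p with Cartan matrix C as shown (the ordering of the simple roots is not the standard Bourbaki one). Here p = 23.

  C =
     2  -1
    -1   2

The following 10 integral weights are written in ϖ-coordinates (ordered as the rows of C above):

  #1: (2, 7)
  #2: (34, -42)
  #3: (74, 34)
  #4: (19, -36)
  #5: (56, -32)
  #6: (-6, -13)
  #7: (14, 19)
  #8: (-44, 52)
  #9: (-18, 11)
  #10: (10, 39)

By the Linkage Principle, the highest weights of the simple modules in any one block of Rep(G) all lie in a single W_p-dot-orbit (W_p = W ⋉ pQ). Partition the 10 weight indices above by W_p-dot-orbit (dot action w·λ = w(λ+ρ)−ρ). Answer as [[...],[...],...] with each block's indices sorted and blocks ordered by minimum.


Dynkin diagram of C (from the 2 off-diagonal −1 entries): A_2.

Ā_23 reps of the 10 weights (A_2, coords as presented):

  λ_1+ρ ↦ (3, 8)
  λ_2+ρ ↦ (12, 5)
  λ_3+ρ ↦ (12, 5)
  λ_4+ρ ↦ (3, 8)
  λ_5+ρ ↦ (3, 8)
  λ_6+ρ ↦ (12, 5)
  λ_7+ρ ↦ (3, 8)
  λ_8+ρ ↦ (7, 13)
  λ_9+ρ ↦ (12, 5)
  λ_10+ρ ↦ (12, 5)

Grouping the 10 weights by Ā_23-representative: 3 linkage classes.

[[1, 4, 5, 7], [2, 3, 6, 9, 10], [8]]


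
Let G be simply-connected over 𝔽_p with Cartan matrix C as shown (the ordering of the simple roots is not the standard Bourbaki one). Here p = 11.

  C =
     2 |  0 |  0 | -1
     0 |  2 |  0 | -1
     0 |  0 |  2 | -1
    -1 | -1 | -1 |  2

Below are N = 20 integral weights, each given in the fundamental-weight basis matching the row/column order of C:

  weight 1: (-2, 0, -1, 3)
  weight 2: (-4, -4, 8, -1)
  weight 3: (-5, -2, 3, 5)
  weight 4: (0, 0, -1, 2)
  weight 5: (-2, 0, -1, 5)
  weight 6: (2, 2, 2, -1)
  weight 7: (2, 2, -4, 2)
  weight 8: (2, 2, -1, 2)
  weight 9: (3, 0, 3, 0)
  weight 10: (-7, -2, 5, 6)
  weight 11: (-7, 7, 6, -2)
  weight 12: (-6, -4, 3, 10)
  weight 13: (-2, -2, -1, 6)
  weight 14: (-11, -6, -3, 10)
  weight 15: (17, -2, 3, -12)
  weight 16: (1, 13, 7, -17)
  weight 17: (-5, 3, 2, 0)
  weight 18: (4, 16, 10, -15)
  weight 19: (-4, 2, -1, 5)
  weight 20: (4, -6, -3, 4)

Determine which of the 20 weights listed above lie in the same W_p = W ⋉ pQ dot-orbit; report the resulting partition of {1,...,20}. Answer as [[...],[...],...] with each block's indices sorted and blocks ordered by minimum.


D_4 Cartan matrix, 4 simple roots permuted; ρ=(1,1,1,1).

Ā_11 reps of the 20 weights (D_4, coords as presented):

  λ_1 → (1, 1, 0, 3) · λ_2 → (3, 3, 3, 0) · λ_3 → (4, 1, 4, 1) · λ_4 → (1, 1, 0, 3) · λ_5 → (1, 1, 0, 4) · λ_6 → (3, 3, 3, 0) · λ_7 → (3, 3, 3, 0) · λ_8 → (3, 3, 0, 2) · λ_9 → (4, 1, 4, 1) · λ_10 → (4, 1, 4, 1) · λ_11 → (1, 1, 0, 3) · λ_12 → (1, 1, 0, 3) · λ_13 → (1, 1, 0, 4) · λ_14 → (4, 1, 4, 1) · λ_15 → (0, 3, 0, 1) · λ_16 → (3, 3, 3, 0) · λ_17 → (1, 1, 0, 3) · λ_18 → (3, 3, 3, 0) · λ_19 → (3, 3, 0, 2) · λ_20 → (3, 3, 0, 2)

These 20 weights hit 6 W_11-dot-orbits; sizes (5, 5, 4, 2, 3, 1):

[[1, 4, 11, 12, 17], [2, 6, 7, 16, 18], [3, 9, 10, 14], [5, 13], [8, 19, 20], [15]]


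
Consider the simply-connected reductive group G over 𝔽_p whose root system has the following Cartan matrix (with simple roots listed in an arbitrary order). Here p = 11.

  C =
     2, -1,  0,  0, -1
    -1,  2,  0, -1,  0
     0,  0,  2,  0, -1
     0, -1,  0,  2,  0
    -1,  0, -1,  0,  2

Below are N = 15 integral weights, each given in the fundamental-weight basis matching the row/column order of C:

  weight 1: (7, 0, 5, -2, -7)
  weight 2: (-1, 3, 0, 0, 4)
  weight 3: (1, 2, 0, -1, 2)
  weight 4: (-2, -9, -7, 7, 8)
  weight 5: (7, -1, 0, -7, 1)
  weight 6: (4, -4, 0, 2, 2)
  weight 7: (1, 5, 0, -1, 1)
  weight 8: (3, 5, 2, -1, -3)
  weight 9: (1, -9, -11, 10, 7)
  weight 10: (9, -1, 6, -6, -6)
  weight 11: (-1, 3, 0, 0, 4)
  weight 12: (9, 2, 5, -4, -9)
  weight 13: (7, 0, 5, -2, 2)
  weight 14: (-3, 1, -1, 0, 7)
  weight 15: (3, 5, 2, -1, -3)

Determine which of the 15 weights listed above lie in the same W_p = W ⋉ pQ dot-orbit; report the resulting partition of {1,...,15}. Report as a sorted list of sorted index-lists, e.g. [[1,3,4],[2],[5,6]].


C ↔ A_5 under row/col permutation; |W(A_5)| = 720.

W_11-reps of the 15 weights in Ā_11 (same 5-coord order as C):

  λ_1+ρ ↦ (2, 0, 0, 1, 6) · λ_2+ρ ↦ (0, 4, 1, 1, 5) · λ_3+ρ ↦ (2, 3, 1, 0, 3) · λ_4+ρ ↦ (2, 0, 0, 1, 6) · λ_5+ρ ↦ (2, 6, 1, 0, 2) · λ_6+ρ ↦ (2, 3, 1, 0, 3) · λ_7+ρ ↦ (2, 6, 1, 0, 2) · λ_8+ρ ↦ (2, 6, 1, 0, 2) · λ_9+ρ ↦ (2, 0, 0, 1, 6) · λ_10+ρ ↦ (0, 4, 1, 1, 5) · λ_11+ρ ↦ (0, 4, 1, 1, 5) · λ_12+ρ ↦ (2, 0, 0, 1, 6) · λ_13+ρ ↦ (2, 6, 1, 0, 2) · λ_14+ρ ↦ (2, 0, 0, 1, 6) · λ_15+ρ ↦ (2, 6, 1, 0, 2)

The 15 indices split into 4 linkage classes (same alcove rep ⇔ same W_11-dot-orbit):

[[1, 4, 9, 12, 14], [2, 10, 11], [3, 6], [5, 7, 8, 13, 15]]


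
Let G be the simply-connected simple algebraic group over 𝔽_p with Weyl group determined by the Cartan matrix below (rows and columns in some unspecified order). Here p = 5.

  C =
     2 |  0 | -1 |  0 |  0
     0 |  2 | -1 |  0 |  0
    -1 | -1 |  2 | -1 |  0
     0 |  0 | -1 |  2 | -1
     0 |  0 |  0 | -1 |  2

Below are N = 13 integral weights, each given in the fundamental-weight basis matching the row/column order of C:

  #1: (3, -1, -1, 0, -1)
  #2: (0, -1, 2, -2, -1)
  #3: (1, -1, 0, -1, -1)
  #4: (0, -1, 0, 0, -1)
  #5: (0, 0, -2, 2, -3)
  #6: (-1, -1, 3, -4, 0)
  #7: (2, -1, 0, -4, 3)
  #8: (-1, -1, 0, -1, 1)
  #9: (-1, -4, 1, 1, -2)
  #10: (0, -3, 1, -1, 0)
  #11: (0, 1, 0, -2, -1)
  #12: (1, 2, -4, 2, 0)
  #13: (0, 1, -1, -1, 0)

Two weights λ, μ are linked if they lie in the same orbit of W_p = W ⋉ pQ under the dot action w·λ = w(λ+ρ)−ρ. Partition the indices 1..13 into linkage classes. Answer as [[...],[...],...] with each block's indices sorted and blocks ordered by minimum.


D_5 Cartan matrix, 5 simple roots permuted; ρ=(1,1,1,1,1).

Ā_5 reps of the 13 weights (D_5, coords as presented):

    λ_1+ρ ↦ (4, 0, 0, 0, 0)
    λ_2+ρ ↦ (1, 0, 1, 1, 0)
    λ_3+ρ ↦ (2, 0, 1, 0, 0)
    λ_4+ρ ↦ (1, 0, 1, 1, 0)
    λ_5+ρ ↦ (0, 0, 1, 0, 2)
    λ_6+ρ ↦ (0, 0, 1, 0, 2)
    λ_7+ρ ↦ (1, 2, 0, 0, 1)
    λ_8+ρ ↦ (0, 0, 1, 0, 2)
    λ_9+ρ ↦ (1, 2, 0, 0, 1)
    λ_10+ρ ↦ (1, 2, 0, 0, 1)
    λ_11+ρ ↦ (1, 2, 0, 0, 1)
    λ_12+ρ ↦ (1, 0, 1, 1, 0)
    λ_13+ρ ↦ (1, 2, 0, 0, 1)

Linkage partition of the 13 weights (5 classes, p=5):

[[1], [2, 4, 12], [3], [5, 6, 8], [7, 9, 10, 11, 13]]


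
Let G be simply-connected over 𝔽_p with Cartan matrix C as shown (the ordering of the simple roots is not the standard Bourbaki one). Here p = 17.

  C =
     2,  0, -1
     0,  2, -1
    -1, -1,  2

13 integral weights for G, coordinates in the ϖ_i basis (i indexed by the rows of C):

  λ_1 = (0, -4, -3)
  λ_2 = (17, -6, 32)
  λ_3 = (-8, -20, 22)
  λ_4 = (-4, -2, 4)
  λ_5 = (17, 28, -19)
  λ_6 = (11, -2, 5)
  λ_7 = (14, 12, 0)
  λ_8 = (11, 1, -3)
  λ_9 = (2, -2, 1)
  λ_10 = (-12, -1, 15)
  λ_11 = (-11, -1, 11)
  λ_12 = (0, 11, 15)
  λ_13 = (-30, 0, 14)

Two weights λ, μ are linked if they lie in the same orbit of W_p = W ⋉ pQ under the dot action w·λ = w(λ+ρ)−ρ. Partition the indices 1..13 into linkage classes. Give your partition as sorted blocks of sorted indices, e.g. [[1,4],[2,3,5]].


A_3 Cartan matrix, 3 simple roots permuted; ρ=(1,1,1).

λ_j+ρ reflected into Ā_17 (⟨·,θ^∨⟩≤17); 3-tuples as given:

    [1] (3, 1, 1)
    [2] (11, 0, 5)
    [3] (2, 10, 1)
    [4] (3, 1, 1)
    [5] (11, 0, 5)
    [6] (11, 0, 5)
    [7] (3, 1, 1)
    [8] (10, 0, 2)
    [9] (3, 1, 1)
    [10] (11, 0, 5)
    [11] (10, 0, 2)
    [12] (11, 0, 5)
    [13] (3, 1, 1)

Linkage partition of the 13 weights (4 classes, p=17):

[[1, 4, 7, 9, 13], [2, 5, 6, 10, 12], [3], [8, 11]]


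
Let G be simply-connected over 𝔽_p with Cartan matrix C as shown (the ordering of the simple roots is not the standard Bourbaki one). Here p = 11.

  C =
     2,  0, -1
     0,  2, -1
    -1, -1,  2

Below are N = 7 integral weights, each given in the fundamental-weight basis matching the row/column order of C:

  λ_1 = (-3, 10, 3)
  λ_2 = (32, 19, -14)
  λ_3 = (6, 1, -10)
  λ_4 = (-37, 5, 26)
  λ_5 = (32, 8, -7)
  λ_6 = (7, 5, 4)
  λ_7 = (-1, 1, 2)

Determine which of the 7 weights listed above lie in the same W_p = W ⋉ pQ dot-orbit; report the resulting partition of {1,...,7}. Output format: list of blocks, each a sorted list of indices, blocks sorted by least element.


Root system A_3: the 3×3 matrix C matches after relabeling.

Each λ_j+ρ reduced to Ā_11; 3-tuples below use C's row order:

  λ_1 → (2, 7, 0) · λ_2 → (2, 7, 0) · λ_3 → (2, 7, 0) · λ_4 → (0, 2, 3) · λ_5 → (0, 2, 3) · λ_6 → (0, 2, 3) · λ_7 → (0, 2, 3)

Linkage partition of the 7 weights (2 classes, p=11):

[[1, 2, 3], [4, 5, 6, 7]]


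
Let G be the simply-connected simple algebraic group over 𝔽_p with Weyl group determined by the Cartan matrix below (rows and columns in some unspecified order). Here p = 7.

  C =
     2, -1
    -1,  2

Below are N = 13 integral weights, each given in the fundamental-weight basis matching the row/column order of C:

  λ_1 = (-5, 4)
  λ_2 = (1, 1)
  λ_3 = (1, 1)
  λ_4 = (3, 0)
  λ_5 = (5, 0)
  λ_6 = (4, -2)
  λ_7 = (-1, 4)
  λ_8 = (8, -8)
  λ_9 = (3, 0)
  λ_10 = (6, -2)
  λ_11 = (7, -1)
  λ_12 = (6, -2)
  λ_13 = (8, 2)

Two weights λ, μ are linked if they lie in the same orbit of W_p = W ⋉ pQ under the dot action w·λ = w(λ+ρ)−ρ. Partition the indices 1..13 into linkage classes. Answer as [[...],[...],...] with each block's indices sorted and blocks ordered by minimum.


C ↔ A_2 under row/col permutation; |W(A_2)| = 6.

W_7-reps of the 13 weights in Ā_7 (same 2-coord order as C):

  λ_1 → (4, 1);  λ_2 → (2, 2);  λ_3 → (2, 2);  λ_4 → (4, 1);  λ_5 → (6, 1);  λ_6 → (4, 1);  λ_7 → (0, 5);  λ_8 → (0, 5);  λ_9 → (4, 1);  λ_10 → (6, 1);  λ_11 → (6, 1);  λ_12 → (6, 1);  λ_13 → (2, 2)

Linkage partition of the 13 weights (4 classes, p=7):

[[1, 4, 6, 9], [2, 3, 13], [5, 10, 11, 12], [7, 8]]


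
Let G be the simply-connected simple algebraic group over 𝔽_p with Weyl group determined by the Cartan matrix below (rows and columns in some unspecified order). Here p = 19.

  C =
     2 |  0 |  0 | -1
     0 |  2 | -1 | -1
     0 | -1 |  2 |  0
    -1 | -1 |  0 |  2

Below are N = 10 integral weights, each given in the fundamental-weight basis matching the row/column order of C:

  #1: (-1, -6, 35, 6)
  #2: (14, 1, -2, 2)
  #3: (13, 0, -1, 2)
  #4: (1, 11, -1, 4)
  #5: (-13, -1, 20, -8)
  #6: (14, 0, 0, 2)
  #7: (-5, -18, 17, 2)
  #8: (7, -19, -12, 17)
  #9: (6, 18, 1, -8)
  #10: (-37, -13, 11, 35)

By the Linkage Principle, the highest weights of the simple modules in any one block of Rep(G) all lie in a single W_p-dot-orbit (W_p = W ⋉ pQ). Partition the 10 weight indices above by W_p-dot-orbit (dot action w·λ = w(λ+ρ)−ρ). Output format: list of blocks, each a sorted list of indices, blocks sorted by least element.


Root system A_4: the 4×4 matrix C matches after relabeling.

Folding the 10 weights λ_j+ρ into Ā_19 (reps in the given 4-coord order):

  [1] (2, 12, 0, 5) · [2] (14, 1, 0, 3) · [3] (14, 1, 0, 3) · [4] (2, 12, 0, 5) · [5] (2, 12, 0, 5) · [6] (14, 1, 0, 3) · [7] (14, 1, 0, 3) · [8] (7, 0, 8, 1) · [9] (2, 12, 0, 5) · [10] (2, 12, 0, 5)

Linkage partition of the 10 weights (3 classes, p=19):

[[1, 4, 5, 9, 10], [2, 3, 6, 7], [8]]


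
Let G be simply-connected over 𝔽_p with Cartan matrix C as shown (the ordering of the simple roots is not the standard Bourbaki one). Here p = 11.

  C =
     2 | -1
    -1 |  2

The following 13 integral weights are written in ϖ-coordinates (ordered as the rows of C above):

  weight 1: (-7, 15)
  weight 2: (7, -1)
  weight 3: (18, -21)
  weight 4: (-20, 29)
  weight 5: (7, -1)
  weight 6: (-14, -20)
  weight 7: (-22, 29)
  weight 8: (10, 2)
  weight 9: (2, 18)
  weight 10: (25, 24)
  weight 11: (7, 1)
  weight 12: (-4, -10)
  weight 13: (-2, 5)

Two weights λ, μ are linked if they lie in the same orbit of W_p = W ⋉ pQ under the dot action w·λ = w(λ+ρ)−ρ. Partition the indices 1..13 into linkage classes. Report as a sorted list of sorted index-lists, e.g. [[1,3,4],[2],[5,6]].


Dynkin diagram of C (from the 2 off-diagonal −1 entries): A_2.

Folding the 13 weights λ_j+ρ into Ā_11 (reps in the given 2-coord order):

  λ_1 → (1, 5)
  λ_2 → (8, 0)
  λ_3 → (8, 2)
  λ_4 → (8, 0)
  λ_5 → (8, 0)
  λ_6 → (8, 2)
  λ_7 → (8, 2)
  λ_8 → (8, 0)
  λ_9 → (8, 0)
  λ_10 → (4, 3)
  λ_11 → (8, 2)
  λ_12 → (8, 2)
  λ_13 → (1, 5)

The 13 indices split into 4 linkage classes (same alcove rep ⇔ same W_11-dot-orbit):

[[1, 13], [2, 4, 5, 8, 9], [3, 6, 7, 11, 12], [10]]


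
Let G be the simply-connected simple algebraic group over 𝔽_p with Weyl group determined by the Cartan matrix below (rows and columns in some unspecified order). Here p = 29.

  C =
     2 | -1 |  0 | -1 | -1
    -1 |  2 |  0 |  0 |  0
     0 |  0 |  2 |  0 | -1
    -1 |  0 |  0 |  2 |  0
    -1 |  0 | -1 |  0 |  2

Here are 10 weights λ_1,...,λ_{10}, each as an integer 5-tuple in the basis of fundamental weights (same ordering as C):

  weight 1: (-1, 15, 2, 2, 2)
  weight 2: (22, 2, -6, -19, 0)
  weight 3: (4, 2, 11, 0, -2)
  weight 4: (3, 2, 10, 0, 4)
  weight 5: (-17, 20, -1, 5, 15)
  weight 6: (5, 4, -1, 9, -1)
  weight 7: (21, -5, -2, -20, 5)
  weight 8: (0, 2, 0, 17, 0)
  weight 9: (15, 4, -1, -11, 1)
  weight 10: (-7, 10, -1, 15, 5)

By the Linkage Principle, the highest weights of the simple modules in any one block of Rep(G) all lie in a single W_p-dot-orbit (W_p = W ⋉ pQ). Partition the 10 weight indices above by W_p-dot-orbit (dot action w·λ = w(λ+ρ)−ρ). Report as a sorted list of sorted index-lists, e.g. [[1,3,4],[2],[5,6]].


Cartan matrix: type D_5 (|W|=1920); un-permuting the 5 rows.

Ā_29 reps of the 10 weights (D_5, coords as presented):

  [1] (0, 16, 3, 3, 3) · [2] (1, 3, 1, 18, 1) · [3] (4, 3, 11, 1, 1) · [4] (4, 3, 11, 1, 1) · [5] (6, 5, 0, 10, 0) · [6] (6, 5, 0, 10, 0) · [7] (1, 3, 1, 18, 1) · [8] (1, 3, 1, 18, 1) · [9] (6, 5, 0, 10, 0) · [10] (6, 5, 0, 10, 0)

Grouping the 10 weights by Ā_29-representative: 4 linkage classes.

[[1], [2, 7, 8], [3, 4], [5, 6, 9, 10]]


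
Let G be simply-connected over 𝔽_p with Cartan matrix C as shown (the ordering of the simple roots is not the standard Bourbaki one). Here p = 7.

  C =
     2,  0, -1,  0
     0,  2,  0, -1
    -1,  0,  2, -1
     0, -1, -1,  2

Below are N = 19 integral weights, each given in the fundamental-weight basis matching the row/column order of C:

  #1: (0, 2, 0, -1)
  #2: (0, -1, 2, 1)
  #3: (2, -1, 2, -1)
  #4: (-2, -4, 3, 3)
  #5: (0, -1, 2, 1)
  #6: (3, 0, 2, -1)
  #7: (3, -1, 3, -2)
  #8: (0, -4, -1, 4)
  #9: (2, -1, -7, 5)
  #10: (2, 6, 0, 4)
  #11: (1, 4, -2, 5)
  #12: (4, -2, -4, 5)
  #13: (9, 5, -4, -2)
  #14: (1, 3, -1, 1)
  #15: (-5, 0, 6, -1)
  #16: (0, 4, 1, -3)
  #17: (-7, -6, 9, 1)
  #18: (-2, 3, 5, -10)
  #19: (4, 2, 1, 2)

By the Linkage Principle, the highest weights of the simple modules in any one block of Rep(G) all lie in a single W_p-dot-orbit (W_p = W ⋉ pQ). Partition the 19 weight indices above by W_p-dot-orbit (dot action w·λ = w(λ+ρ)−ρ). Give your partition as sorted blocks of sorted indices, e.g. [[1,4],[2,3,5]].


Cartan matrix: type A_4 (|W|=120); un-permuting the 4 rows.

Alcove-folded reps (p=7, 19 weights, presented ϖ-order):

  λ_1 → (1, 3, 1, 0) · λ_2 → (1, 0, 3, 2) · λ_3 → (3, 0, 3, 0) · λ_4 → (0, 2, 3, 1) · λ_5 → (1, 0, 3, 2) · λ_6 → (3, 0, 3, 0) · λ_7 → (3, 0, 3, 0) · λ_8 → (1, 3, 0, 2) · λ_9 → (3, 0, 3, 0) · λ_10 → (1, 0, 3, 2) · λ_11 → (1, 0, 3, 2) · λ_12 → (1, 0, 3, 2) · λ_13 → (1, 3, 1, 0) · λ_14 → (1, 3, 0, 2) · λ_15 → (3, 0, 3, 0) · λ_16 → (1, 3, 0, 2) · λ_17 → (1, 3, 1, 0) · λ_18 → (1, 3, 1, 0) · λ_19 → (1, 3, 1, 0)

Grouping the 19 weights by Ā_7-representative: 5 linkage classes.

[[1, 13, 17, 18, 19], [2, 5, 10, 11, 12], [3, 6, 7, 9, 15], [4], [8, 14, 16]]
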